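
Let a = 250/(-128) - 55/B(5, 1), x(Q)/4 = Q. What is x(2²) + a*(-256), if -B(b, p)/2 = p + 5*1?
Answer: -1972/3 ≈ -657.33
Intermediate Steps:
B(b, p) = -10 - 2*p (B(b, p) = -2*(p + 5*1) = -2*(p + 5) = -2*(5 + p) = -10 - 2*p)
x(Q) = 4*Q
a = 505/192 (a = 250/(-128) - 55/(-10 - 2*1) = 250*(-1/128) - 55/(-10 - 2) = -125/64 - 55/(-12) = -125/64 - 55*(-1/12) = -125/64 + 55/12 = 505/192 ≈ 2.6302)
x(2²) + a*(-256) = 4*2² + (505/192)*(-256) = 4*4 - 2020/3 = 16 - 2020/3 = -1972/3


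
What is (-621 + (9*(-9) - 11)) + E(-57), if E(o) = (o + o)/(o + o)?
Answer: -712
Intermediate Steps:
E(o) = 1 (E(o) = (2*o)/((2*o)) = (2*o)*(1/(2*o)) = 1)
(-621 + (9*(-9) - 11)) + E(-57) = (-621 + (9*(-9) - 11)) + 1 = (-621 + (-81 - 11)) + 1 = (-621 - 92) + 1 = -713 + 1 = -712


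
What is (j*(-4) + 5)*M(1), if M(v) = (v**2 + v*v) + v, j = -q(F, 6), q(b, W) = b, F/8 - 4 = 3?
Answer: 687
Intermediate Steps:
F = 56 (F = 32 + 8*3 = 32 + 24 = 56)
j = -56 (j = -1*56 = -56)
M(v) = v + 2*v**2 (M(v) = (v**2 + v**2) + v = 2*v**2 + v = v + 2*v**2)
(j*(-4) + 5)*M(1) = (-56*(-4) + 5)*(1*(1 + 2*1)) = (224 + 5)*(1*(1 + 2)) = 229*(1*3) = 229*3 = 687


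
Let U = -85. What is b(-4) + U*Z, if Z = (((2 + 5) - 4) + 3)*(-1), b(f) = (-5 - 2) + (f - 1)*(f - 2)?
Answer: 533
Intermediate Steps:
b(f) = -7 + (-1 + f)*(-2 + f)
Z = -6 (Z = ((7 - 4) + 3)*(-1) = (3 + 3)*(-1) = 6*(-1) = -6)
b(-4) + U*Z = (-5 + (-4)**2 - 3*(-4)) - 85*(-6) = (-5 + 16 + 12) + 510 = 23 + 510 = 533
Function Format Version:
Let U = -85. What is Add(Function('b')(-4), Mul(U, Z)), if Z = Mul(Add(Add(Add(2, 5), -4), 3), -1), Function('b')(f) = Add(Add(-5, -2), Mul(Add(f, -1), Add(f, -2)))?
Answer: 533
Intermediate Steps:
Function('b')(f) = Add(-7, Mul(Add(-1, f), Add(-2, f)))
Z = -6 (Z = Mul(Add(Add(7, -4), 3), -1) = Mul(Add(3, 3), -1) = Mul(6, -1) = -6)
Add(Function('b')(-4), Mul(U, Z)) = Add(Add(-5, Pow(-4, 2), Mul(-3, -4)), Mul(-85, -6)) = Add(Add(-5, 16, 12), 510) = Add(23, 510) = 533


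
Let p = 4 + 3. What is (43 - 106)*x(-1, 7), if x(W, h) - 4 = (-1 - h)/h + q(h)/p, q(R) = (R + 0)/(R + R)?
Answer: -369/2 ≈ -184.50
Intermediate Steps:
p = 7
q(R) = ½ (q(R) = R/((2*R)) = R*(1/(2*R)) = ½)
x(W, h) = 57/14 + (-1 - h)/h (x(W, h) = 4 + ((-1 - h)/h + (½)/7) = 4 + ((-1 - h)/h + (½)*(⅐)) = 4 + ((-1 - h)/h + 1/14) = 4 + (1/14 + (-1 - h)/h) = 57/14 + (-1 - h)/h)
(43 - 106)*x(-1, 7) = (43 - 106)*(43/14 - 1/7) = -63*(43/14 - 1*⅐) = -63*(43/14 - ⅐) = -63*41/14 = -369/2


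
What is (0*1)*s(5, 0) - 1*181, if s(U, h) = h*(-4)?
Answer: -181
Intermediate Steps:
s(U, h) = -4*h
(0*1)*s(5, 0) - 1*181 = (0*1)*(-4*0) - 1*181 = 0*0 - 181 = 0 - 181 = -181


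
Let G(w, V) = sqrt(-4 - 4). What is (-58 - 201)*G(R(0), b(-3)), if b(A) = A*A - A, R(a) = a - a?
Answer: -518*I*sqrt(2) ≈ -732.56*I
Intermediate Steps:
R(a) = 0
b(A) = A**2 - A
G(w, V) = 2*I*sqrt(2) (G(w, V) = sqrt(-8) = 2*I*sqrt(2))
(-58 - 201)*G(R(0), b(-3)) = (-58 - 201)*(2*I*sqrt(2)) = -518*I*sqrt(2)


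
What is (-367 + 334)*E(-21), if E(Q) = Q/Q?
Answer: -33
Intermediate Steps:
E(Q) = 1
(-367 + 334)*E(-21) = (-367 + 334)*1 = -33*1 = -33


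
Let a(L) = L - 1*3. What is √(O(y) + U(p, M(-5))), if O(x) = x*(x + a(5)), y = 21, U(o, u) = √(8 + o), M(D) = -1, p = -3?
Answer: √(483 + √5) ≈ 22.028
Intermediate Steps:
a(L) = -3 + L (a(L) = L - 3 = -3 + L)
O(x) = x*(2 + x) (O(x) = x*(x + (-3 + 5)) = x*(x + 2) = x*(2 + x))
√(O(y) + U(p, M(-5))) = √(21*(2 + 21) + √(8 - 3)) = √(21*23 + √5) = √(483 + √5)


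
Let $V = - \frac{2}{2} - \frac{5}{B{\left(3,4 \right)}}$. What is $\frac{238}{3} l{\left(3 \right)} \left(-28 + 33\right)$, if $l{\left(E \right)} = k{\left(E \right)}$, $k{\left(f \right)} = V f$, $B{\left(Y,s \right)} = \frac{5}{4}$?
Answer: $-5950$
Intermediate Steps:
$B{\left(Y,s \right)} = \frac{5}{4}$ ($B{\left(Y,s \right)} = 5 \cdot \frac{1}{4} = \frac{5}{4}$)
$V = -5$ ($V = - \frac{2}{2} - \frac{5}{\frac{5}{4}} = \left(-2\right) \frac{1}{2} - 4 = -1 - 4 = -5$)
$k{\left(f \right)} = - 5 f$
$l{\left(E \right)} = - 5 E$
$\frac{238}{3} l{\left(3 \right)} \left(-28 + 33\right) = \frac{238}{3} \left(-5\right) 3 \left(-28 + 33\right) = 238 \cdot \frac{1}{3} \left(\left(-15\right) 5\right) = \frac{238}{3} \left(-75\right) = -5950$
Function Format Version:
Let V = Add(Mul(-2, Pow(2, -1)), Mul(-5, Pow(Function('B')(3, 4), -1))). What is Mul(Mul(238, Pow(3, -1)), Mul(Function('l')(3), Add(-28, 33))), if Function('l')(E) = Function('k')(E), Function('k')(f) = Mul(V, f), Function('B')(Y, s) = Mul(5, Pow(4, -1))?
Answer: -5950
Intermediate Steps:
Function('B')(Y, s) = Rational(5, 4) (Function('B')(Y, s) = Mul(5, Rational(1, 4)) = Rational(5, 4))
V = -5 (V = Add(Mul(-2, Pow(2, -1)), Mul(-5, Pow(Rational(5, 4), -1))) = Add(Mul(-2, Rational(1, 2)), Mul(-5, Rational(4, 5))) = Add(-1, -4) = -5)
Function('k')(f) = Mul(-5, f)
Function('l')(E) = Mul(-5, E)
Mul(Mul(238, Pow(3, -1)), Mul(Function('l')(3), Add(-28, 33))) = Mul(Mul(238, Pow(3, -1)), Mul(Mul(-5, 3), Add(-28, 33))) = Mul(Mul(238, Rational(1, 3)), Mul(-15, 5)) = Mul(Rational(238, 3), -75) = -5950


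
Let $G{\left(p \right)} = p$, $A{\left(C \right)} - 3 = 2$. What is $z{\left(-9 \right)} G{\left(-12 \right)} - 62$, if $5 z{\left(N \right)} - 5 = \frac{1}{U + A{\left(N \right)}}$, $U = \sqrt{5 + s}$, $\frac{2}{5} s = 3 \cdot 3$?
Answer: $- \frac{346}{5} - \frac{12 \sqrt{110}}{25} \approx -74.234$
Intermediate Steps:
$s = \frac{45}{2}$ ($s = \frac{5 \cdot 3 \cdot 3}{2} = \frac{5}{2} \cdot 9 = \frac{45}{2} \approx 22.5$)
$U = \frac{\sqrt{110}}{2}$ ($U = \sqrt{5 + \frac{45}{2}} = \sqrt{\frac{55}{2}} = \frac{\sqrt{110}}{2} \approx 5.244$)
$A{\left(C \right)} = 5$ ($A{\left(C \right)} = 3 + 2 = 5$)
$z{\left(N \right)} = 1 + \frac{1}{5 \left(5 + \frac{\sqrt{110}}{2}\right)}$ ($z{\left(N \right)} = 1 + \frac{1}{5 \left(\frac{\sqrt{110}}{2} + 5\right)} = 1 + \frac{1}{5 \left(5 + \frac{\sqrt{110}}{2}\right)}$)
$z{\left(-9 \right)} G{\left(-12 \right)} - 62 = \left(\frac{3}{5} + \frac{\sqrt{110}}{25}\right) \left(-12\right) - 62 = \left(- \frac{36}{5} - \frac{12 \sqrt{110}}{25}\right) - 62 = - \frac{346}{5} - \frac{12 \sqrt{110}}{25}$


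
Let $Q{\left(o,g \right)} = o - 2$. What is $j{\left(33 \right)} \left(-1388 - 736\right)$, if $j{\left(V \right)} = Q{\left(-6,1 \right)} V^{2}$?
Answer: $18504288$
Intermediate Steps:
$Q{\left(o,g \right)} = -2 + o$ ($Q{\left(o,g \right)} = o - 2 = -2 + o$)
$j{\left(V \right)} = - 8 V^{2}$ ($j{\left(V \right)} = \left(-2 - 6\right) V^{2} = - 8 V^{2}$)
$j{\left(33 \right)} \left(-1388 - 736\right) = - 8 \cdot 33^{2} \left(-1388 - 736\right) = \left(-8\right) 1089 \left(-2124\right) = \left(-8712\right) \left(-2124\right) = 18504288$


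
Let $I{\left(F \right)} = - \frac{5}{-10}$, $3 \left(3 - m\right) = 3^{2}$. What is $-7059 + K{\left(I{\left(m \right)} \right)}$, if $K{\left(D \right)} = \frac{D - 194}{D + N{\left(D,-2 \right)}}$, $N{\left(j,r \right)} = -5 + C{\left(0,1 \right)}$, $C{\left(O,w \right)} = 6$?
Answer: $-7188$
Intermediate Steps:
$m = 0$ ($m = 3 - \frac{3^{2}}{3} = 3 - 3 = 0$)
$I{\left(F \right)} = \frac{1}{2}$ ($I{\left(F \right)} = \left(-5\right) \left(- \frac{1}{10}\right) = \frac{1}{2}$)
$N{\left(j,r \right)} = 1$ ($N{\left(j,r \right)} = -5 + 6 = 1$)
$K{\left(D \right)} = \frac{-194 + D}{1 + D}$ ($K{\left(D \right)} = \frac{D - 194}{D + 1} = \frac{-194 + D}{1 + D}$)
$-7059 + K{\left(I{\left(m \right)} \right)} = -7059 + \frac{-194 + \frac{1}{2}}{1 + \frac{1}{2}} = -7059 + \frac{1}{\frac{3}{2}} \left(- \frac{387}{2}\right) = -7059 + \frac{2}{3} \left(- \frac{387}{2}\right) = -7059 - 129 = -7188$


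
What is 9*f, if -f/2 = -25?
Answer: 450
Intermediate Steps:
f = 50 (f = -2*(-25) = 50)
9*f = 9*50 = 450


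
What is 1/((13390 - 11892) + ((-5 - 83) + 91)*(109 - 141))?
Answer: 1/1402 ≈ 0.00071327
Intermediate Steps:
1/((13390 - 11892) + ((-5 - 83) + 91)*(109 - 141)) = 1/(1498 + (-88 + 91)*(-32)) = 1/(1498 + 3*(-32)) = 1/(1498 - 96) = 1/1402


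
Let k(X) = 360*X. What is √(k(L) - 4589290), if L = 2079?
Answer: 5*I*√153634 ≈ 1959.8*I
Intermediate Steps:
√(k(L) - 4589290) = √(360*2079 - 4589290) = √(748440 - 4589290) = √(-3840850) = 5*I*√153634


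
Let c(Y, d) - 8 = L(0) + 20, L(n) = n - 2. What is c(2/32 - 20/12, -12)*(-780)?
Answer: -20280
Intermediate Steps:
L(n) = -2 + n
c(Y, d) = 26 (c(Y, d) = 8 + ((-2 + 0) + 20) = 8 + (-2 + 20) = 8 + 18 = 26)
c(2/32 - 20/12, -12)*(-780) = 26*(-780) = -20280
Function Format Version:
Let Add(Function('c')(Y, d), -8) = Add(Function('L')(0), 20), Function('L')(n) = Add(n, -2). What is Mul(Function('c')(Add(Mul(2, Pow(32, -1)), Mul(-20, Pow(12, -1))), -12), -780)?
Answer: -20280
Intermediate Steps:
Function('L')(n) = Add(-2, n)
Function('c')(Y, d) = 26 (Function('c')(Y, d) = Add(8, Add(Add(-2, 0), 20)) = Add(8, Add(-2, 20)) = Add(8, 18) = 26)
Mul(Function('c')(Add(Mul(2, Pow(32, -1)), Mul(-20, Pow(12, -1))), -12), -780) = Mul(26, -780) = -20280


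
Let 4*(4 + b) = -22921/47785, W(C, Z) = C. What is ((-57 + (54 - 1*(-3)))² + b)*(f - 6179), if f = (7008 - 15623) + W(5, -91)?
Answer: 11646056509/191140 ≈ 60929.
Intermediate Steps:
f = -8610 (f = (7008 - 15623) + 5 = -8615 + 5 = -8610)
b = -787481/191140 (b = -4 + (-22921/47785)/4 = -4 + (-22921*1/47785)/4 = -4 + (¼)*(-22921/47785) = -4 - 22921/191140 = -787481/191140 ≈ -4.1199)
((-57 + (54 - 1*(-3)))² + b)*(f - 6179) = ((-57 + (54 - 1*(-3)))² - 787481/191140)*(-8610 - 6179) = ((-57 + (54 + 3))² - 787481/191140)*(-14789) = ((-57 + 57)² - 787481/191140)*(-14789) = (0² - 787481/191140)*(-14789) = (0 - 787481/191140)*(-14789) = -787481/191140*(-14789) = 11646056509/191140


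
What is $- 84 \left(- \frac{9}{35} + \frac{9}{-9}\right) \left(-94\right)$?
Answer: $- \frac{49632}{5} \approx -9926.4$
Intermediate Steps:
$- 84 \left(- \frac{9}{35} + \frac{9}{-9}\right) \left(-94\right) = - 84 \left(\left(-9\right) \frac{1}{35} + 9 \left(- \frac{1}{9}\right)\right) \left(-94\right) = - 84 \left(- \frac{9}{35} - 1\right) \left(-94\right) = \left(-84\right) \left(- \frac{44}{35}\right) \left(-94\right) = \frac{528}{5} \left(-94\right) = - \frac{49632}{5}$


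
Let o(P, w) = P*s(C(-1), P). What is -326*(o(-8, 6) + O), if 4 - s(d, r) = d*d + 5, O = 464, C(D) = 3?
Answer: -177344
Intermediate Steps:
s(d, r) = -1 - d**2 (s(d, r) = 4 - (d*d + 5) = 4 - (d**2 + 5) = 4 - (5 + d**2) = 4 + (-5 - d**2) = -1 - d**2)
o(P, w) = -10*P (o(P, w) = P*(-1 - 1*3**2) = P*(-1 - 1*9) = P*(-1 - 9) = P*(-10) = -10*P)
-326*(o(-8, 6) + O) = -326*(-10*(-8) + 464) = -326*(80 + 464) = -326*544 = -177344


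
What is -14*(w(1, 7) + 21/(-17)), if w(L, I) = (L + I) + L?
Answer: -1848/17 ≈ -108.71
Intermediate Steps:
w(L, I) = I + 2*L (w(L, I) = (I + L) + L = I + 2*L)
-14*(w(1, 7) + 21/(-17)) = -14*((7 + 2*1) + 21/(-17)) = -14*((7 + 2) + 21*(-1/17)) = -14*(9 - 21/17) = -14*132/17 = -1848/17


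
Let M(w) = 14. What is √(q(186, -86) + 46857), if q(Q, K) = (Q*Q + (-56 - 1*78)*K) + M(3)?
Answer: √92991 ≈ 304.94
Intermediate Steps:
q(Q, K) = 14 + Q² - 134*K (q(Q, K) = (Q*Q + (-56 - 1*78)*K) + 14 = (Q² + (-56 - 78)*K) + 14 = (Q² - 134*K) + 14 = 14 + Q² - 134*K)
√(q(186, -86) + 46857) = √((14 + 186² - 134*(-86)) + 46857) = √((14 + 34596 + 11524) + 46857) = √(46134 + 46857) = √92991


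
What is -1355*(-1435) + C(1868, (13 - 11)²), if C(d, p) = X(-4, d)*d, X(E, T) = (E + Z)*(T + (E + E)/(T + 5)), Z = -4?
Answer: -48643501639/1873 ≈ -2.5971e+7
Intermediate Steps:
X(E, T) = (-4 + E)*(T + 2*E/(5 + T)) (X(E, T) = (E - 4)*(T + (E + E)/(T + 5)) = (-4 + E)*(T + (2*E)/(5 + T)) = (-4 + E)*(T + 2*E/(5 + T)))
C(d, p) = d*(64 - 40*d - 8*d²)/(5 + d) (C(d, p) = ((-20*d - 8*(-4) - 4*d² + 2*(-4)² - 4*d² + 5*(-4)*d)/(5 + d))*d = ((-20*d + 32 - 4*d² + 2*16 - 4*d² - 20*d)/(5 + d))*d = ((-20*d + 32 - 4*d² + 32 - 4*d² - 20*d)/(5 + d))*d = ((64 - 40*d - 8*d²)/(5 + d))*d = d*(64 - 40*d - 8*d²)/(5 + d))
-1355*(-1435) + C(1868, (13 - 11)²) = -1355*(-1435) + 8*1868*(8 - 1*1868² - 5*1868)/(5 + 1868) = 1944425 + 8*1868*(8 - 1*3489424 - 9340)/1873 = 1944425 + 8*1868*(1/1873)*(8 - 3489424 - 9340) = 1944425 + 8*1868*(1/1873)*(-3498756) = 1944425 - 52285409664/1873 = -48643501639/1873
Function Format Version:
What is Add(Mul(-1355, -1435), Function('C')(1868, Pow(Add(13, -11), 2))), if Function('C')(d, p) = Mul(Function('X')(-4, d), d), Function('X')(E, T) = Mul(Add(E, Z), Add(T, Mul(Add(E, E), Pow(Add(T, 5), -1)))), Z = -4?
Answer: Rational(-48643501639, 1873) ≈ -2.5971e+7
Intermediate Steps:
Function('X')(E, T) = Mul(Add(-4, E), Add(T, Mul(2, E, Pow(Add(5, T), -1)))) (Function('X')(E, T) = Mul(Add(E, -4), Add(T, Mul(Add(E, E), Pow(Add(T, 5), -1)))) = Mul(Add(-4, E), Add(T, Mul(Mul(2, E), Pow(Add(5, T), -1)))) = Mul(Add(-4, E), Add(T, Mul(2, E, Pow(Add(5, T), -1)))))
Function('C')(d, p) = Mul(d, Pow(Add(5, d), -1), Add(64, Mul(-40, d), Mul(-8, Pow(d, 2)))) (Function('C')(d, p) = Mul(Mul(Pow(Add(5, d), -1), Add(Mul(-20, d), Mul(-8, -4), Mul(-4, Pow(d, 2)), Mul(2, Pow(-4, 2)), Mul(-4, Pow(d, 2)), Mul(5, -4, d))), d) = Mul(Mul(Pow(Add(5, d), -1), Add(Mul(-20, d), 32, Mul(-4, Pow(d, 2)), Mul(2, 16), Mul(-4, Pow(d, 2)), Mul(-20, d))), d) = Mul(Mul(Pow(Add(5, d), -1), Add(Mul(-20, d), 32, Mul(-4, Pow(d, 2)), 32, Mul(-4, Pow(d, 2)), Mul(-20, d))), d) = Mul(Mul(Pow(Add(5, d), -1), Add(64, Mul(-40, d), Mul(-8, Pow(d, 2)))), d) = Mul(d, Pow(Add(5, d), -1), Add(64, Mul(-40, d), Mul(-8, Pow(d, 2)))))
Add(Mul(-1355, -1435), Function('C')(1868, Pow(Add(13, -11), 2))) = Add(Mul(-1355, -1435), Mul(8, 1868, Pow(Add(5, 1868), -1), Add(8, Mul(-1, Pow(1868, 2)), Mul(-5, 1868)))) = Add(1944425, Mul(8, 1868, Pow(1873, -1), Add(8, Mul(-1, 3489424), -9340))) = Add(1944425, Mul(8, 1868, Rational(1, 1873), Add(8, -3489424, -9340))) = Add(1944425, Mul(8, 1868, Rational(1, 1873), -3498756)) = Add(1944425, Rational(-52285409664, 1873)) = Rational(-48643501639, 1873)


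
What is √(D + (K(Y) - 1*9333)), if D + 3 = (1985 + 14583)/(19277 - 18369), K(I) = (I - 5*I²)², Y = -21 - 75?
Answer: √109870837595794/227 ≈ 46176.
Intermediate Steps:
Y = -96
D = 3461/227 (D = -3 + (1985 + 14583)/(19277 - 18369) = -3 + 16568/908 = -3 + 16568*(1/908) = -3 + 4142/227 = 3461/227 ≈ 15.247)
√(D + (K(Y) - 1*9333)) = √(3461/227 + ((-96)²*(-1 + 5*(-96))² - 1*9333)) = √(3461/227 + (9216*(-1 - 480)² - 9333)) = √(3461/227 + (9216*(-481)² - 9333)) = √(3461/227 + (9216*231361 - 9333)) = √(3461/227 + (2132222976 - 9333)) = √(3461/227 + 2132213643) = √(484012500422/227) = √109870837595794/227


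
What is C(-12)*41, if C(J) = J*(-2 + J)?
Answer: 6888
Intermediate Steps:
C(-12)*41 = -12*(-2 - 12)*41 = -12*(-14)*41 = 168*41 = 6888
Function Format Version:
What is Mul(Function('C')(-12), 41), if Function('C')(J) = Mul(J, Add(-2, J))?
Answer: 6888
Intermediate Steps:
Mul(Function('C')(-12), 41) = Mul(Mul(-12, Add(-2, -12)), 41) = Mul(Mul(-12, -14), 41) = Mul(168, 41) = 6888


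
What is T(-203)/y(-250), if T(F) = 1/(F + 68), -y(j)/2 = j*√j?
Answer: I*√10/3375000 ≈ 9.3697e-7*I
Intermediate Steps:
y(j) = -2*j^(3/2) (y(j) = -2*j*√j = -2*j^(3/2))
T(F) = 1/(68 + F)
T(-203)/y(-250) = 1/((68 - 203)*((-(-2500)*I*√10))) = 1/((-135)*((-(-2500)*I*√10))) = -(-I*√10/25000)/135 = -(-1)*I*√10/3375000 = I*√10/3375000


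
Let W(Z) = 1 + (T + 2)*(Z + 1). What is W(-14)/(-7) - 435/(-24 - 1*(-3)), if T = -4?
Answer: 118/7 ≈ 16.857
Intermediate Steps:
W(Z) = -1 - 2*Z (W(Z) = 1 + (-4 + 2)*(Z + 1) = 1 - 2*(1 + Z) = 1 + (-2 - 2*Z) = -1 - 2*Z)
W(-14)/(-7) - 435/(-24 - 1*(-3)) = (-1 - 2*(-14))/(-7) - 435/(-24 - 1*(-3)) = (-1 + 28)*(-1/7) - 435/(-24 + 3) = 27*(-1/7) - 435/(-21) = -27/7 - 435*(-1/21) = -27/7 + 145/7 = 118/7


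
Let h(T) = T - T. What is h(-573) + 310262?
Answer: 310262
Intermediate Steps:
h(T) = 0
h(-573) + 310262 = 0 + 310262 = 310262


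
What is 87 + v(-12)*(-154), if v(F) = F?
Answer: 1935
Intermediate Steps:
87 + v(-12)*(-154) = 87 - 12*(-154) = 87 + 1848 = 1935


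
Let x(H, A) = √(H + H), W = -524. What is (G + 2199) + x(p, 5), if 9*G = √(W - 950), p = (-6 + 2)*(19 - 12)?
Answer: 2199 + 2*I*√14 + I*√1474/9 ≈ 2199.0 + 11.749*I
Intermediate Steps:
p = -28 (p = -4*7 = -28)
G = I*√1474/9 (G = √(-524 - 950)/9 = √(-1474)/9 = (I*√1474)/9 = I*√1474/9 ≈ 4.2659*I)
x(H, A) = √2*√H (x(H, A) = √(2*H) = √2*√H)
(G + 2199) + x(p, 5) = (I*√1474/9 + 2199) + √2*√(-28) = (2199 + I*√1474/9) + √2*(2*I*√7) = (2199 + I*√1474/9) + 2*I*√14 = 2199 + 2*I*√14 + I*√1474/9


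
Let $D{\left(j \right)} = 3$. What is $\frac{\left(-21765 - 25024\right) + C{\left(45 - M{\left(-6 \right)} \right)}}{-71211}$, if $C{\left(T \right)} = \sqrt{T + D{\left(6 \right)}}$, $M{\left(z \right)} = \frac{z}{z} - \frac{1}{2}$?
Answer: $\frac{46789}{71211} - \frac{\sqrt{190}}{142422} \approx 0.65695$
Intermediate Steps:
$M{\left(z \right)} = \frac{1}{2}$ ($M{\left(z \right)} = 1 - \frac{1}{2} = \frac{1}{2}$)
$C{\left(T \right)} = \sqrt{3 + T}$ ($C{\left(T \right)} = \sqrt{T + 3} = \sqrt{3 + T}$)
$\frac{\left(-21765 - 25024\right) + C{\left(45 - M{\left(-6 \right)} \right)}}{-71211} = \frac{\left(-21765 - 25024\right) + \sqrt{3 + \left(45 - \frac{1}{2}\right)}}{-71211} = \left(-46789 + \sqrt{3 + \left(45 - \frac{1}{2}\right)}\right) \left(- \frac{1}{71211}\right) = \left(-46789 + \sqrt{3 + \frac{89}{2}}\right) \left(- \frac{1}{71211}\right) = \left(-46789 + \sqrt{\frac{95}{2}}\right) \left(- \frac{1}{71211}\right) = \left(-46789 + \frac{\sqrt{190}}{2}\right) \left(- \frac{1}{71211}\right) = \frac{46789}{71211} - \frac{\sqrt{190}}{142422}$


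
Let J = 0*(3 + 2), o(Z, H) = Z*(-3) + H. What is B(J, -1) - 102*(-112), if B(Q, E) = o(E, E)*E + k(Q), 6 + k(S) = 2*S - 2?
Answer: 11414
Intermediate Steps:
o(Z, H) = H - 3*Z (o(Z, H) = -3*Z + H = H - 3*Z)
J = 0 (J = 0*5 = 0)
k(S) = -8 + 2*S (k(S) = -6 + (2*S - 2) = -6 + (-2 + 2*S) = -8 + 2*S)
B(Q, E) = -8 - 2*E**2 + 2*Q (B(Q, E) = (E - 3*E)*E + (-8 + 2*Q) = (-2*E)*E + (-8 + 2*Q) = -2*E**2 + (-8 + 2*Q) = -8 - 2*E**2 + 2*Q)
B(J, -1) - 102*(-112) = (-8 - 2*(-1)**2 + 2*0) - 102*(-112) = (-8 - 2*1 + 0) + 11424 = (-8 - 2 + 0) + 11424 = -10 + 11424 = 11414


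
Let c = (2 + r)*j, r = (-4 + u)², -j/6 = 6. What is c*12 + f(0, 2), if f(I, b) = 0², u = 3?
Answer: -1296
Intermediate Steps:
j = -36 (j = -6*6 = -36)
r = 1 (r = (-4 + 3)² = (-1)² = 1)
f(I, b) = 0
c = -108 (c = (2 + 1)*(-36) = 3*(-36) = -108)
c*12 + f(0, 2) = -108*12 + 0 = -1296 + 0 = -1296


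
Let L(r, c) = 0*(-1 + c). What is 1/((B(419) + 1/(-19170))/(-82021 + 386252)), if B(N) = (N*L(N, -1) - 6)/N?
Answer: -2443653365130/115439 ≈ -2.1168e+7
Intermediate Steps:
L(r, c) = 0
B(N) = -6/N (B(N) = (N*0 - 6)/N = (0 - 6)/N = -6/N)
1/((B(419) + 1/(-19170))/(-82021 + 386252)) = 1/((-6/419 + 1/(-19170))/(-82021 + 386252)) = 1/((-6*1/419 - 1/19170)/304231) = 1/((-6/419 - 1/19170)*(1/304231)) = 1/(-115439/8032230*1/304231) = 1/(-115439/2443653365130) = -2443653365130/115439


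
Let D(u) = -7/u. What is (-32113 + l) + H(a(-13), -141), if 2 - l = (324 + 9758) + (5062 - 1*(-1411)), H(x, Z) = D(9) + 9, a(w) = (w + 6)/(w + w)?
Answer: -437920/9 ≈ -48658.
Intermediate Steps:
a(w) = (6 + w)/(2*w) (a(w) = (6 + w)/((2*w)) = (6 + w)*(1/(2*w)) = (6 + w)/(2*w))
H(x, Z) = 74/9 (H(x, Z) = -7/9 + 9 = 74/9)
l = -16553 (l = 2 - ((324 + 9758) + (5062 - 1*(-1411))) = 2 - (10082 + (5062 + 1411)) = 2 - (10082 + 6473) = 2 - 1*16555 = 2 - 16555 = -16553)
(-32113 + l) + H(a(-13), -141) = (-32113 - 16553) + 74/9 = -48666 + 74/9 = -437920/9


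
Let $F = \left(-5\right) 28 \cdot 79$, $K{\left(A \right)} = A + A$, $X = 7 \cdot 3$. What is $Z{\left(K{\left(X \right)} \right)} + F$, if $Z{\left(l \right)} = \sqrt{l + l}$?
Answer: $-11060 + 2 \sqrt{21} \approx -11051.0$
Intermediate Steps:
$X = 21$
$K{\left(A \right)} = 2 A$
$Z{\left(l \right)} = \sqrt{2} \sqrt{l}$ ($Z{\left(l \right)} = \sqrt{2 l} = \sqrt{2} \sqrt{l}$)
$F = -11060$ ($F = \left(-140\right) 79 = -11060$)
$Z{\left(K{\left(X \right)} \right)} + F = \sqrt{2} \sqrt{2 \cdot 21} - 11060 = \sqrt{2} \sqrt{42} - 11060 = 2 \sqrt{21} - 11060 = -11060 + 2 \sqrt{21}$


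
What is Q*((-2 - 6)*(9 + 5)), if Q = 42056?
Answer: -4710272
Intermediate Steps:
Q*((-2 - 6)*(9 + 5)) = 42056*((-2 - 6)*(9 + 5)) = 42056*(-8*14) = 42056*(-112) = -4710272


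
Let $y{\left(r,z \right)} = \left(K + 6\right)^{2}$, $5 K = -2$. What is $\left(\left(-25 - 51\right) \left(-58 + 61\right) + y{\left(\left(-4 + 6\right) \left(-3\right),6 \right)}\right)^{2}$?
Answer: $\frac{24167056}{625} \approx 38667.0$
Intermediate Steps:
$K = - \frac{2}{5}$ ($K = \frac{1}{5} \left(-2\right) = - \frac{2}{5} \approx -0.4$)
$y{\left(r,z \right)} = \frac{784}{25}$ ($y{\left(r,z \right)} = \left(- \frac{2}{5} + 6\right)^{2} = \left(\frac{28}{5}\right)^{2} = \frac{784}{25}$)
$\left(\left(-25 - 51\right) \left(-58 + 61\right) + y{\left(\left(-4 + 6\right) \left(-3\right),6 \right)}\right)^{2} = \left(\left(-25 - 51\right) \left(-58 + 61\right) + \frac{784}{25}\right)^{2} = \left(\left(-76\right) 3 + \frac{784}{25}\right)^{2} = \left(-228 + \frac{784}{25}\right)^{2} = \left(- \frac{4916}{25}\right)^{2} = \frac{24167056}{625}$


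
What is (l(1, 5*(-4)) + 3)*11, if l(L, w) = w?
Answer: -187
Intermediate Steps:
(l(1, 5*(-4)) + 3)*11 = (5*(-4) + 3)*11 = (-20 + 3)*11 = -17*11 = -187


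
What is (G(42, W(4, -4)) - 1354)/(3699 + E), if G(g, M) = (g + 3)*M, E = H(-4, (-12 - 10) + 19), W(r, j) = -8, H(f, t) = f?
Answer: -1714/3695 ≈ -0.46387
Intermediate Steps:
E = -4
G(g, M) = M*(3 + g) (G(g, M) = (3 + g)*M = M*(3 + g))
(G(42, W(4, -4)) - 1354)/(3699 + E) = (-8*(3 + 42) - 1354)/(3699 - 4) = (-8*45 - 1354)/3695 = (-360 - 1354)*(1/3695) = -1714*1/3695 = -1714/3695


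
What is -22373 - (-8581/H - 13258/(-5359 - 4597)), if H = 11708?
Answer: -651993784133/29141212 ≈ -22374.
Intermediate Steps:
-22373 - (-8581/H - 13258/(-5359 - 4597)) = -22373 - (-8581/11708 - 13258/(-5359 - 4597)) = -22373 - (-8581*1/11708 - 13258/(-9956)) = -22373 - (-8581/11708 - 13258*(-1/9956)) = -22373 - (-8581/11708 + 6629/4978) = -22373 - 1*17448057/29141212 = -22373 - 17448057/29141212 = -651993784133/29141212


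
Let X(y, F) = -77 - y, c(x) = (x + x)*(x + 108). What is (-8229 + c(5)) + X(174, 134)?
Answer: -7350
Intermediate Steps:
c(x) = 2*x*(108 + x) (c(x) = (2*x)*(108 + x) = 2*x*(108 + x))
(-8229 + c(5)) + X(174, 134) = (-8229 + 2*5*(108 + 5)) + (-77 - 1*174) = (-8229 + 2*5*113) + (-77 - 174) = (-8229 + 1130) - 251 = -7099 - 251 = -7350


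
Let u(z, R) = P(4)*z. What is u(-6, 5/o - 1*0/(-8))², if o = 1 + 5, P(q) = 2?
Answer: 144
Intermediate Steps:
o = 6
u(z, R) = 2*z
u(-6, 5/o - 1*0/(-8))² = (2*(-6))² = (-12)² = 144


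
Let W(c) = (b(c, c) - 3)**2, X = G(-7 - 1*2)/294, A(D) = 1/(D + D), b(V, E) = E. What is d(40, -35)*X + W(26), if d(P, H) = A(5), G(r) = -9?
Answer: 518417/980 ≈ 529.00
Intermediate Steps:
A(D) = 1/(2*D)
d(P, H) = 1/10 (d(P, H) = (1/2)/5 = (1/2)*(1/5) = 1/10)
X = -3/98 (X = -9/294 = -9*1/294 = -3/98 ≈ -0.030612)
W(c) = (-3 + c)**2 (W(c) = (c - 3)**2 = (-3 + c)**2)
d(40, -35)*X + W(26) = (1/10)*(-3/98) + (-3 + 26)**2 = -3/980 + 23**2 = -3/980 + 529 = 518417/980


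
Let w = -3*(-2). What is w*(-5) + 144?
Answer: 114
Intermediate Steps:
w = 6
w*(-5) + 144 = 6*(-5) + 144 = -30 + 144 = 114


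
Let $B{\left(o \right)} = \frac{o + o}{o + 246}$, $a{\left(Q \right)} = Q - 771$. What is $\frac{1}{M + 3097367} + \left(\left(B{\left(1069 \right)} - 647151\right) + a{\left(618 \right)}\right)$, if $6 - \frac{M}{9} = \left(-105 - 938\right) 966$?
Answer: $- \frac{10355103762918271}{15997320845} \approx -6.473 \cdot 10^{5}$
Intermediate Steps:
$M = 9067896$ ($M = 54 - 9 \left(-105 - 938\right) 966 = 54 - 9 \left(\left(-1043\right) 966\right) = 54 - -9067842 = 54 + 9067842 = 9067896$)
$a{\left(Q \right)} = -771 + Q$
$B{\left(o \right)} = \frac{2 o}{246 + o}$
$\frac{1}{M + 3097367} + \left(\left(B{\left(1069 \right)} - 647151\right) + a{\left(618 \right)}\right) = \frac{1}{9067896 + 3097367} + \left(\left(2 \cdot 1069 \frac{1}{246 + 1069} - 647151\right) + \left(-771 + 618\right)\right) = \frac{1}{12165263} - \left(647304 - \frac{2138}{1315}\right) = \frac{1}{12165263} + \left(\left(\frac{2138}{1315} - 647151\right) - 153\right) = \frac{1}{12165263} - \frac{851202622}{1315} = - \frac{10355103762918271}{15997320845}$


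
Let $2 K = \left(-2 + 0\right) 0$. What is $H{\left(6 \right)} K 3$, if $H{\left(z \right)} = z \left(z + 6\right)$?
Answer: $0$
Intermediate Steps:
$H{\left(z \right)} = z \left(6 + z\right)$
$K = 0$ ($K = \frac{\left(-2 + 0\right) 0}{2} = \frac{\left(-2\right) 0}{2} = \frac{1}{2} \cdot 0 = 0$)
$H{\left(6 \right)} K 3 = 6 \left(6 + 6\right) 0 \cdot 3 = 6 \cdot 12 \cdot 0 \cdot 3 = 72 \cdot 0 \cdot 3 = 0 \cdot 3 = 0$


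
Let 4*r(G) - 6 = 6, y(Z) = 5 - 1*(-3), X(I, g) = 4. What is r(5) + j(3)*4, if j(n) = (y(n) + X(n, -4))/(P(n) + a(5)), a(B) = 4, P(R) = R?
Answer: 69/7 ≈ 9.8571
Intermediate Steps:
y(Z) = 8 (y(Z) = 5 + 3 = 8)
r(G) = 3 (r(G) = 3/2 + (¼)*6 = 3/2 + 3/2 = 3)
j(n) = 12/(4 + n) (j(n) = (8 + 4)/(n + 4) = 12/(4 + n))
r(5) + j(3)*4 = 3 + (12/(4 + 3))*4 = 3 + (12/7)*4 = 3 + 48/7 = 69/7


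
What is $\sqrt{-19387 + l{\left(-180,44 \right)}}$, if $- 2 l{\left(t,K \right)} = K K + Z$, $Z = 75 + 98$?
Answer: $\frac{i \sqrt{81766}}{2} \approx 142.97 i$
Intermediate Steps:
$Z = 173$
$l{\left(t,K \right)} = - \frac{173}{2} - \frac{K^{2}}{2}$ ($l{\left(t,K \right)} = - \frac{K K + 173}{2} = - \frac{K^{2} + 173}{2} = - \frac{173 + K^{2}}{2} = - \frac{173}{2} - \frac{K^{2}}{2}$)
$\sqrt{-19387 + l{\left(-180,44 \right)}} = \sqrt{-19387 - \left(\frac{173}{2} + \frac{44^{2}}{2}\right)} = \sqrt{-19387 - \frac{2109}{2}} = \sqrt{- \frac{40883}{2}} = \frac{i \sqrt{81766}}{2}$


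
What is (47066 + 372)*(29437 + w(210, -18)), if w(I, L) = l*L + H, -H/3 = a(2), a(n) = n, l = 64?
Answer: 1341499202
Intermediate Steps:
H = -6 (H = -3*2 = -6)
w(I, L) = -6 + 64*L (w(I, L) = 64*L - 6 = -6 + 64*L)
(47066 + 372)*(29437 + w(210, -18)) = (47066 + 372)*(29437 + (-6 + 64*(-18))) = 47438*(29437 + (-6 - 1152)) = 47438*(29437 - 1158) = 47438*28279 = 1341499202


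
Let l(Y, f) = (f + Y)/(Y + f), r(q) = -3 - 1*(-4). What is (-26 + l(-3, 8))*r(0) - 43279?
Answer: -43304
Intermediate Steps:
r(q) = 1 (r(q) = -3 + 4 = 1)
l(Y, f) = 1 (l(Y, f) = (Y + f)/(Y + f) = 1)
(-26 + l(-3, 8))*r(0) - 43279 = (-26 + 1)*1 - 43279 = -25*1 - 43279 = -25 - 43279 = -43304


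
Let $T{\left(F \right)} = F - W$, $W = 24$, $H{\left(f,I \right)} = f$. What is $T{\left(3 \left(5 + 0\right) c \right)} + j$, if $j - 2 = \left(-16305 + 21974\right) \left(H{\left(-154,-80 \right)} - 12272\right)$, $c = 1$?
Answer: $-70443001$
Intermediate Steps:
$j = -70442992$ ($j = 2 + \left(-16305 + 21974\right) \left(-154 - 12272\right) = 2 + 5669 \left(-12426\right) = 2 - 70442994 = -70442992$)
$T{\left(F \right)} = -24 + F$ ($T{\left(F \right)} = F - 24 = -24 + F$)
$T{\left(3 \left(5 + 0\right) c \right)} + j = \left(-24 + 3 \left(5 + 0\right) 1\right) - 70442992 = \left(-24 + 3 \cdot 5 \cdot 1\right) - 70442992 = \left(-24 + 15 \cdot 1\right) - 70442992 = \left(-24 + 15\right) - 70442992 = -9 - 70442992 = -70443001$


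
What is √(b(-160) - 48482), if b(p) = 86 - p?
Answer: 2*I*√12059 ≈ 219.63*I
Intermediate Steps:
√(b(-160) - 48482) = √((86 - 1*(-160)) - 48482) = √((86 + 160) - 48482) = √(246 - 48482) = √(-48236) = 2*I*√12059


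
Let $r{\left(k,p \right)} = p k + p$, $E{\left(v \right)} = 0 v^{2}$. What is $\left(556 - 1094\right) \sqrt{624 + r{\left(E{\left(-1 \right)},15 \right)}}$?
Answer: $- 1614 \sqrt{71} \approx -13600.0$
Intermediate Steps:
$E{\left(v \right)} = 0$
$r{\left(k,p \right)} = p + k p$ ($r{\left(k,p \right)} = k p + p = p + k p$)
$\left(556 - 1094\right) \sqrt{624 + r{\left(E{\left(-1 \right)},15 \right)}} = \left(556 - 1094\right) \sqrt{624 + 15 \left(1 + 0\right)} = - 538 \sqrt{624 + 15 \cdot 1} = - 538 \sqrt{624 + 15} = - 538 \sqrt{639} = - 538 \cdot 3 \sqrt{71} = - 1614 \sqrt{71}$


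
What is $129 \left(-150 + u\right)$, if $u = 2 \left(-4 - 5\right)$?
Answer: $-21672$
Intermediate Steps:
$u = -18$ ($u = 2 \left(-9\right) = -18$)
$129 \left(-150 + u\right) = 129 \left(-150 - 18\right) = 129 \left(-168\right) = -21672$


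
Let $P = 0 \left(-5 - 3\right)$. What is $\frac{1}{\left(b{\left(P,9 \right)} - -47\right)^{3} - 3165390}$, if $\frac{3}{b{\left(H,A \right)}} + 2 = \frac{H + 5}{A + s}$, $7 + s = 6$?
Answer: $- \frac{1331}{4093310933} \approx -3.2516 \cdot 10^{-7}$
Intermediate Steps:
$s = -1$ ($s = -7 + 6 = -1$)
$P = 0$ ($P = 0 \left(-8\right) = 0$)
$b{\left(H,A \right)} = \frac{3}{-2 + \frac{5 + H}{-1 + A}}$ ($b{\left(H,A \right)} = \frac{3}{-2 + \frac{H + 5}{A - 1}} = \frac{3}{-2 + \frac{5 + H}{-1 + A}}$)
$\frac{1}{\left(b{\left(P,9 \right)} - -47\right)^{3} - 3165390} = \frac{1}{\left(\frac{3 \left(-1 + 9\right)}{7 + 0 - 18} - -47\right)^{3} - 3165390} = \frac{1}{\left(3 \frac{1}{7 + 0 - 18} \cdot 8 + 47\right)^{3} - 3165390} = \frac{1}{\left(3 \frac{1}{-11} \cdot 8 + 47\right)^{3} - 3165390} = \frac{1}{\left(3 \left(- \frac{1}{11}\right) 8 + 47\right)^{3} - 3165390} = \frac{1}{\left(- \frac{24}{11} + 47\right)^{3} - 3165390} = \frac{1}{\left(\frac{493}{11}\right)^{3} - 3165390} = \frac{1}{\frac{119823157}{1331} - 3165390} = \frac{1}{- \frac{4093310933}{1331}} = - \frac{1331}{4093310933}$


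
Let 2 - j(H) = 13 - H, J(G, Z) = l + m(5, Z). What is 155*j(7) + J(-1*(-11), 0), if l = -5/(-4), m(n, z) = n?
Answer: -2455/4 ≈ -613.75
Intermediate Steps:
l = 5/4 (l = -5*(-¼) = 5/4 ≈ 1.2500)
J(G, Z) = 25/4 (J(G, Z) = 5/4 + 5 = 25/4)
j(H) = -11 + H (j(H) = 2 - (13 - H) = 2 + (-13 + H) = -11 + H)
155*j(7) + J(-1*(-11), 0) = 155*(-11 + 7) + 25/4 = 155*(-4) + 25/4 = -620 + 25/4 = -2455/4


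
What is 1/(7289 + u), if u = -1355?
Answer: 1/5934 ≈ 0.00016852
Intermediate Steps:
1/(7289 + u) = 1/(7289 - 1355) = 1/5934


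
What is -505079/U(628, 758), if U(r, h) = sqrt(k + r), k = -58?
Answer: -505079*sqrt(570)/570 ≈ -21155.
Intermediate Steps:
U(r, h) = sqrt(-58 + r)
-505079/U(628, 758) = -505079/sqrt(-58 + 628) = -505079*sqrt(570)/570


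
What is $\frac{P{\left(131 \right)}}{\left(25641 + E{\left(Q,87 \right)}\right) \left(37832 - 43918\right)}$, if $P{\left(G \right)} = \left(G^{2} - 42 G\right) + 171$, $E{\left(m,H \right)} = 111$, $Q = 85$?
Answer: $- \frac{5915}{78363336} \approx -7.5482 \cdot 10^{-5}$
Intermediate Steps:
$P{\left(G \right)} = 171 + G^{2} - 42 G$
$\frac{P{\left(131 \right)}}{\left(25641 + E{\left(Q,87 \right)}\right) \left(37832 - 43918\right)} = \frac{171 + 131^{2} - 5502}{\left(25641 + 111\right) \left(37832 - 43918\right)} = \frac{171 + 17161 - 5502}{25752 \left(-6086\right)} = \frac{11830}{-156726672} = 11830 \left(- \frac{1}{156726672}\right) = - \frac{5915}{78363336}$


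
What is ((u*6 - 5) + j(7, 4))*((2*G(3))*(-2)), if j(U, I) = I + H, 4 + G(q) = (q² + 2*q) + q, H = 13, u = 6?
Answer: -2688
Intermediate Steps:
G(q) = -4 + q² + 3*q (G(q) = -4 + ((q² + 2*q) + q) = -4 + (q² + 3*q) = -4 + q² + 3*q)
j(U, I) = 13 + I (j(U, I) = I + 13 = 13 + I)
((u*6 - 5) + j(7, 4))*((2*G(3))*(-2)) = ((6*6 - 5) + (13 + 4))*((2*(-4 + 3² + 3*3))*(-2)) = ((36 - 5) + 17)*((2*(-4 + 9 + 9))*(-2)) = (31 + 17)*((2*14)*(-2)) = 48*(28*(-2)) = 48*(-56) = -2688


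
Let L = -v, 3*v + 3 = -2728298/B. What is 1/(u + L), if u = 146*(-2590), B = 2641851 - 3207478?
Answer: -1696881/641659612757 ≈ -2.6445e-6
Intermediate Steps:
B = -565627
v = 1031417/1696881 (v = -1 + (-2728298/(-565627))/3 = -1 + (-2728298*(-1/565627))/3 = -1 + (⅓)*(2728298/565627) = -1 + 2728298/1696881 = 1031417/1696881 ≈ 0.60783)
u = -378140
L = -1031417/1696881 (L = -1*1031417/1696881 = -1031417/1696881 ≈ -0.60783)
1/(u + L) = 1/(-378140 - 1031417/1696881) = 1/(-641659612757/1696881) = -1696881/641659612757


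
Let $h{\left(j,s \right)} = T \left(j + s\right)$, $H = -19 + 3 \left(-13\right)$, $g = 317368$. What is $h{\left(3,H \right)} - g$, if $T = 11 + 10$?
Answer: $-318523$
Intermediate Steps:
$T = 21$
$H = -58$ ($H = -19 - 39 = -58$)
$h{\left(j,s \right)} = 21 j + 21 s$ ($h{\left(j,s \right)} = 21 \left(j + s\right) = 21 j + 21 s$)
$h{\left(3,H \right)} - g = \left(21 \cdot 3 + 21 \left(-58\right)\right) - 317368 = \left(63 - 1218\right) - 317368 = -1155 - 317368 = -318523$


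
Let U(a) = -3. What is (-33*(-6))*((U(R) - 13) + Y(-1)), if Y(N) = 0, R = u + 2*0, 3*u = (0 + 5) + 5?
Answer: -3168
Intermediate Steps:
u = 10/3 (u = ((0 + 5) + 5)/3 = (5 + 5)/3 = (⅓)*10 = 10/3 ≈ 3.3333)
R = 10/3 (R = 10/3 + 2*0 = 10/3 + 0 = 10/3 ≈ 3.3333)
(-33*(-6))*((U(R) - 13) + Y(-1)) = (-33*(-6))*((-3 - 13) + 0) = 198*(-16 + 0) = 198*(-16) = -3168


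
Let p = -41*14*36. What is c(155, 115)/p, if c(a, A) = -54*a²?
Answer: 72075/1148 ≈ 62.783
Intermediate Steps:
p = -20664 (p = -574*36 = -20664)
c(155, 115)/p = -54*155²/(-20664) = -54*24025*(-1/20664) = -1297350*(-1/20664) = 72075/1148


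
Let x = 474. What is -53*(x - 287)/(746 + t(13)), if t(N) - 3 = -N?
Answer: -9911/736 ≈ -13.466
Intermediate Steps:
t(N) = 3 - N
-53*(x - 287)/(746 + t(13)) = -53*(474 - 287)/(746 + (3 - 1*13)) = -9911/(746 + (3 - 13)) = -9911/(746 - 10) = -9911/736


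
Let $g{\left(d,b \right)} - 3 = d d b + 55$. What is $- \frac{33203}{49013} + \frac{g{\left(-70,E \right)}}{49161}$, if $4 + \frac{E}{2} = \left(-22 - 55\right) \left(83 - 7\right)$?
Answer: $- \frac{2814426704329}{2409528093} \approx -1168.0$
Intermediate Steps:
$E = -11712$ ($E = -8 + 2 \left(-22 - 55\right) \left(83 - 7\right) = -8 + 2 \left(\left(-77\right) 76\right) = -8 + 2 \left(-5852\right) = -8 - 11704 = -11712$)
$g{\left(d,b \right)} = 58 + b d^{2}$ ($g{\left(d,b \right)} = 3 + \left(d d b + 55\right) = 3 + \left(d^{2} b + 55\right) = 3 + \left(b d^{2} + 55\right) = 3 + \left(55 + b d^{2}\right) = 58 + b d^{2}$)
$- \frac{33203}{49013} + \frac{g{\left(-70,E \right)}}{49161} = - \frac{33203}{49013} + \frac{58 - 11712 \left(-70\right)^{2}}{49161} = \left(-33203\right) \frac{1}{49013} + \left(58 - 57388800\right) \frac{1}{49161} = - \frac{33203}{49013} + \left(58 - 57388800\right) \frac{1}{49161} = - \frac{33203}{49013} - \frac{57388742}{49161} = - \frac{2814426704329}{2409528093}$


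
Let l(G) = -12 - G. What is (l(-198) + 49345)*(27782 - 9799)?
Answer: 890715973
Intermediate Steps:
(l(-198) + 49345)*(27782 - 9799) = ((-12 - 1*(-198)) + 49345)*(27782 - 9799) = ((-12 + 198) + 49345)*17983 = (186 + 49345)*17983 = 49531*17983 = 890715973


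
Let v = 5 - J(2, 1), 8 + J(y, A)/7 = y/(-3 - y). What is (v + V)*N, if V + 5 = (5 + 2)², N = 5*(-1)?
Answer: -539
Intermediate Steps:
N = -5
V = 44 (V = -5 + (5 + 2)² = -5 + 7² = -5 + 49 = 44)
J(y, A) = -56 + 7*y/(-3 - y) (J(y, A) = -56 + 7*(y/(-3 - y)) = -56 + 7*y/(-3 - y))
v = 319/5 (v = 5 - 21*(-8 - 3*2)/(3 + 2) = 5 - 21*(-8 - 6)/5 = 5 - 21*(-14)/5 = 5 - 1*(-294/5) = 5 + 294/5 = 319/5 ≈ 63.800)
(v + V)*N = (319/5 + 44)*(-5) = (539/5)*(-5) = -539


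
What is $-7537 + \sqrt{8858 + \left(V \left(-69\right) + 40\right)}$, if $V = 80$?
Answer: $-7537 + \sqrt{3378} \approx -7478.9$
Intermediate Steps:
$-7537 + \sqrt{8858 + \left(V \left(-69\right) + 40\right)} = -7537 + \sqrt{8858 + \left(80 \left(-69\right) + 40\right)} = -7537 + \sqrt{8858 + \left(-5520 + 40\right)} = -7537 + \sqrt{8858 - 5480} = -7537 + \sqrt{3378}$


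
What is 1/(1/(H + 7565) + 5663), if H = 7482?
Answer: 15047/85211162 ≈ 0.00017658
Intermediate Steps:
1/(1/(H + 7565) + 5663) = 1/(1/(7482 + 7565) + 5663) = 1/(1/15047 + 5663) = 1/(85211162/15047) = 15047/85211162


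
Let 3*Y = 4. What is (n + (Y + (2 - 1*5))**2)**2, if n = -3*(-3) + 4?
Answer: 20164/81 ≈ 248.94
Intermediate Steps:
Y = 4/3 (Y = (1/3)*4 = 4/3 ≈ 1.3333)
n = 13 (n = 9 + 4 = 13)
(n + (Y + (2 - 1*5))**2)**2 = (13 + (4/3 + (2 - 1*5))**2)**2 = (13 + (4/3 + (2 - 5))**2)**2 = (13 + (4/3 - 3)**2)**2 = (13 + (-5/3)**2)**2 = (13 + 25/9)**2 = (142/9)**2 = 20164/81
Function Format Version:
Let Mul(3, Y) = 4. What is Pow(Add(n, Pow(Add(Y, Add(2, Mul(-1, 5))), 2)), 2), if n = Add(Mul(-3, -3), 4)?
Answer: Rational(20164, 81) ≈ 248.94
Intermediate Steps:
Y = Rational(4, 3) (Y = Mul(Rational(1, 3), 4) = Rational(4, 3) ≈ 1.3333)
n = 13 (n = Add(9, 4) = 13)
Pow(Add(n, Pow(Add(Y, Add(2, Mul(-1, 5))), 2)), 2) = Pow(Add(13, Pow(Add(Rational(4, 3), Add(2, Mul(-1, 5))), 2)), 2) = Pow(Add(13, Pow(Add(Rational(4, 3), Add(2, -5)), 2)), 2) = Pow(Add(13, Pow(Add(Rational(4, 3), -3), 2)), 2) = Pow(Add(13, Pow(Rational(-5, 3), 2)), 2) = Pow(Add(13, Rational(25, 9)), 2) = Pow(Rational(142, 9), 2) = Rational(20164, 81)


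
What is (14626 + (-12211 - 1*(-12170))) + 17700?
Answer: 32285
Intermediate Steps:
(14626 + (-12211 - 1*(-12170))) + 17700 = (14626 + (-12211 + 12170)) + 17700 = (14626 - 41) + 17700 = 14585 + 17700 = 32285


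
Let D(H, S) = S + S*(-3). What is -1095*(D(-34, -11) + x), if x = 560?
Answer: -637290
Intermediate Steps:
D(H, S) = -2*S (D(H, S) = S - 3*S = -2*S)
-1095*(D(-34, -11) + x) = -1095*(-2*(-11) + 560) = -1095*(22 + 560) = -1095*582 = -637290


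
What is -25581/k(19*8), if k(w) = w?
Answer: -25581/152 ≈ -168.30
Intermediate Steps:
-25581/k(19*8) = -25581/(19*8) = -25581/152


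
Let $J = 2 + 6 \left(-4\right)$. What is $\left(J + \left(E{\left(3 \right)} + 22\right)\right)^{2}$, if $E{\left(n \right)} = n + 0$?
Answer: $9$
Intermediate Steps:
$E{\left(n \right)} = n$
$J = -22$ ($J = 2 - 24 = -22$)
$\left(J + \left(E{\left(3 \right)} + 22\right)\right)^{2} = \left(-22 + \left(3 + 22\right)\right)^{2} = \left(-22 + 25\right)^{2} = 3^{2} = 9$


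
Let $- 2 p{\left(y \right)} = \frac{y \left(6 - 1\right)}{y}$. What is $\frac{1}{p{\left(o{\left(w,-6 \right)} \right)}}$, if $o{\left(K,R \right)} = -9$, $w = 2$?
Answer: $- \frac{2}{5} \approx -0.4$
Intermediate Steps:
$p{\left(y \right)} = - \frac{5}{2}$ ($p{\left(y \right)} = - \frac{y \left(6 - 1\right) \frac{1}{y}}{2} = - \frac{y 5 \frac{1}{y}}{2} = - \frac{5 y \frac{1}{y}}{2} = \left(- \frac{1}{2}\right) 5 = - \frac{5}{2}$)
$\frac{1}{p{\left(o{\left(w,-6 \right)} \right)}} = \frac{1}{- \frac{5}{2}} = - \frac{2}{5}$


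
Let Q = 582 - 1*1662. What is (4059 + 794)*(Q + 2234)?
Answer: 5600362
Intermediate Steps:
Q = -1080 (Q = 582 - 1662 = -1080)
(4059 + 794)*(Q + 2234) = (4059 + 794)*(-1080 + 2234) = 4853*1154 = 5600362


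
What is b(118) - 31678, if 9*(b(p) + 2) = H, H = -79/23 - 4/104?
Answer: -170503837/5382 ≈ -31680.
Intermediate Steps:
H = -2077/598 (H = -79*1/23 - 4*1/104 = -79/23 - 1/26 = -2077/598 ≈ -3.4732)
b(p) = -12841/5382 (b(p) = -2 + (⅑)*(-2077/598) = -2 - 2077/5382 = -12841/5382)
b(118) - 31678 = -12841/5382 - 31678 = -170503837/5382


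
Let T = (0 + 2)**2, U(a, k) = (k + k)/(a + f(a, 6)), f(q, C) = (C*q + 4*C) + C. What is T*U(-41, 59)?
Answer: -472/257 ≈ -1.8366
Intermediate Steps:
f(q, C) = 5*C + C*q (f(q, C) = (4*C + C*q) + C = 5*C + C*q)
U(a, k) = 2*k/(30 + 7*a) (U(a, k) = (k + k)/(a + 6*(5 + a)) = (2*k)/(a + (30 + 6*a)) = (2*k)/(30 + 7*a) = 2*k/(30 + 7*a))
T = 4 (T = 2**2 = 4)
T*U(-41, 59) = 4*(2*59/(30 + 7*(-41))) = 4*(2*59/(30 - 287)) = 4*(2*59/(-257)) = 4*(2*59*(-1/257)) = 4*(-118/257) = -472/257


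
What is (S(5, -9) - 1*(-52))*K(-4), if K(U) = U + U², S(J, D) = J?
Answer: 684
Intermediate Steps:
(S(5, -9) - 1*(-52))*K(-4) = (5 - 1*(-52))*(-4*(1 - 4)) = (5 + 52)*(-4*(-3)) = 57*12 = 684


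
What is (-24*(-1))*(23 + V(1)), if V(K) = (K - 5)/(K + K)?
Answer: 504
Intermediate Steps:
V(K) = (-5 + K)/(2*K) (V(K) = (-5 + K)/((2*K)) = (-5 + K)*(1/(2*K)) = (-5 + K)/(2*K))
(-24*(-1))*(23 + V(1)) = (-24*(-1))*(23 + (½)*(-5 + 1)/1) = 24*(23 + (½)*1*(-4)) = 24*(23 - 2) = 24*21 = 504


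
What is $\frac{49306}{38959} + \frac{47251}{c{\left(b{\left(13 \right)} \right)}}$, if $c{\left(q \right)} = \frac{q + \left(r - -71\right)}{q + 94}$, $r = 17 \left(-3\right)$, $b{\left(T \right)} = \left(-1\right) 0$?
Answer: $\frac{86520523383}{389590} \approx 2.2208 \cdot 10^{5}$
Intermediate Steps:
$b{\left(T \right)} = 0$
$r = -51$
$c{\left(q \right)} = \frac{20 + q}{94 + q}$ ($c{\left(q \right)} = \frac{q - -20}{q + 94} = \frac{q + \left(-51 + 71\right)}{94 + q} = \frac{q + 20}{94 + q} = \frac{20 + q}{94 + q}$)
$\frac{49306}{38959} + \frac{47251}{c{\left(b{\left(13 \right)} \right)}} = \frac{49306}{38959} + \frac{47251}{\frac{1}{94 + 0} \left(20 + 0\right)} = 49306 \cdot \frac{1}{38959} + \frac{47251}{\frac{1}{94} \cdot 20} = \frac{49306}{38959} + \frac{47251}{\frac{1}{94} \cdot 20} = \frac{49306}{38959} + \frac{47251}{\frac{10}{47}} = \frac{49306}{38959} + 47251 \cdot \frac{47}{10} = \frac{49306}{38959} + \frac{2220797}{10} = \frac{86520523383}{389590}$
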